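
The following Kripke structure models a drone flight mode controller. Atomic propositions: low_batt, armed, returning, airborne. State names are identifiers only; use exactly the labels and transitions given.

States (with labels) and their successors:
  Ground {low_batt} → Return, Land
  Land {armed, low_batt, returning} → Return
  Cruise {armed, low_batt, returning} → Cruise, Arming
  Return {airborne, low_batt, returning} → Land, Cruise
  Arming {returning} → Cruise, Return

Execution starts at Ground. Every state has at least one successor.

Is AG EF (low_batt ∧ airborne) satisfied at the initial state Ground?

States satisfying EF (low_batt ∧ airborne): {Ground, Land, Cruise, Return, Arming}.
States satisfying AG EF (low_batt ∧ airborne): {Ground, Land, Cruise, Return, Arming}.
Every state reachable from Ground satisfies EF (low_batt ∧ airborne).
Ground ∈ Sat(AG EF (low_batt ∧ airborne)).

Satisfied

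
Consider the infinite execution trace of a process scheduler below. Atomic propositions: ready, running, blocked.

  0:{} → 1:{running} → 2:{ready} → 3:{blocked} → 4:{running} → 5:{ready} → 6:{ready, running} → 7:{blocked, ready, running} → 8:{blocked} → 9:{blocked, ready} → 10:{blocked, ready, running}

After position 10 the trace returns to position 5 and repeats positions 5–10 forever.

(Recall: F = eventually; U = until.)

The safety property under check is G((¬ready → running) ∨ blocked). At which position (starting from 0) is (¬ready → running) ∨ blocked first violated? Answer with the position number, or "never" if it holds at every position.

At position 0 the labels are {}, so (¬ready → running) ∨ blocked is false there. This is the first violation.

0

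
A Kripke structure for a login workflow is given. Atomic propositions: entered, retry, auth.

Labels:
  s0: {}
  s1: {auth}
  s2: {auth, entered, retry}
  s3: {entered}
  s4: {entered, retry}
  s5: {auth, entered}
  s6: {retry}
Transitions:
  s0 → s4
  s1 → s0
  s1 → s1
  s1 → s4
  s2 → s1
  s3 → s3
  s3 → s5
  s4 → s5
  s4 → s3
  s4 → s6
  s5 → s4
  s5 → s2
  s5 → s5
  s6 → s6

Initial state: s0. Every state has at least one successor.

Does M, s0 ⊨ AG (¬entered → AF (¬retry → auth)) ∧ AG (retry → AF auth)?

Does not hold

States satisfying ¬entered → AF (¬retry → auth): {s0, s1, s2, s3, s4, s5, s6}.
States satisfying AG (¬entered → AF (¬retry → auth)): {s0, s1, s2, s3, s4, s5, s6}.
States satisfying retry → AF auth: {s0, s1, s2, s3, s5}.
States satisfying AG (retry → AF auth): ∅.
States satisfying AG (¬entered → AF (¬retry → auth)) ∧ AG (retry → AF auth): ∅.
s0 ∉ Sat(AG (¬entered → AF (¬retry → auth)) ∧ AG (retry → AF auth)).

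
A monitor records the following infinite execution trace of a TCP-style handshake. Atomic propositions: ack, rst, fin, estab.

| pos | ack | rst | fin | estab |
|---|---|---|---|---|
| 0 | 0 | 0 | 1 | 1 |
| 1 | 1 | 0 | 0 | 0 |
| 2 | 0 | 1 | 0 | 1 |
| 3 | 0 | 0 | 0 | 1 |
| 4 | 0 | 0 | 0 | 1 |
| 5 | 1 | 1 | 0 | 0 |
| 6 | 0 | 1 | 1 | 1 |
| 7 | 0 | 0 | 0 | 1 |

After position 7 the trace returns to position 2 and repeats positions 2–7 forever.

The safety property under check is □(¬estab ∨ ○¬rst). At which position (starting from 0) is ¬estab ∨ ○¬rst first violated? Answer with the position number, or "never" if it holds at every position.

Check ¬estab ∨ ○¬rst at each position in order: 0 ✓, 1 ✓, 2 ✓, 3 ✓.
At position 4 the labels are {estab} and the next position 5 has {ack, rst}, so ¬estab ∨ ○¬rst is false there. This is the first violation.

4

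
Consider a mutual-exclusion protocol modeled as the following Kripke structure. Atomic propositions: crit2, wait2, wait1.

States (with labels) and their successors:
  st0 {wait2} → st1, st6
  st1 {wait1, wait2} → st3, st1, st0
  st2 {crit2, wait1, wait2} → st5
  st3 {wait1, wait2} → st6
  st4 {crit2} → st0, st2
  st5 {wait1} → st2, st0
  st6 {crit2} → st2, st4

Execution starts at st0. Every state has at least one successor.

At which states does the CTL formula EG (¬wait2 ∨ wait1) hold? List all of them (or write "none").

States satisfying ¬wait2 ∨ wait1: {st1, st2, st3, st4, st5, st6}.
States satisfying EG (¬wait2 ∨ wait1): {st1, st2, st3, st4, st5, st6}.

{st1, st2, st3, st4, st5, st6}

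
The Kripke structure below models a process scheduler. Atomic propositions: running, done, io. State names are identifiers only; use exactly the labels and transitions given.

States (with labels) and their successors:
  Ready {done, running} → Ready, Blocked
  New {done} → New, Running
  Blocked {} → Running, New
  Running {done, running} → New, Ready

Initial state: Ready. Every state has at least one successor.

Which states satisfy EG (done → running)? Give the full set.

States satisfying done → running: {Ready, Blocked, Running}.
States satisfying EG (done → running): {Ready, Blocked, Running}.

{Ready, Blocked, Running}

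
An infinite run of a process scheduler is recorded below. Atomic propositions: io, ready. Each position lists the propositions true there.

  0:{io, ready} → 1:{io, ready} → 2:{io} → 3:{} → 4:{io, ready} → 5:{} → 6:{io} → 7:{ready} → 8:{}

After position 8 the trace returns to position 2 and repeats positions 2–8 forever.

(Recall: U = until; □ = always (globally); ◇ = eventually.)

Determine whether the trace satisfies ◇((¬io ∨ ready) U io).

(¬io ∨ ready) U io holds at position 0, which is reachable from 0, so ◇((¬io ∨ ready) U io) holds.

Holds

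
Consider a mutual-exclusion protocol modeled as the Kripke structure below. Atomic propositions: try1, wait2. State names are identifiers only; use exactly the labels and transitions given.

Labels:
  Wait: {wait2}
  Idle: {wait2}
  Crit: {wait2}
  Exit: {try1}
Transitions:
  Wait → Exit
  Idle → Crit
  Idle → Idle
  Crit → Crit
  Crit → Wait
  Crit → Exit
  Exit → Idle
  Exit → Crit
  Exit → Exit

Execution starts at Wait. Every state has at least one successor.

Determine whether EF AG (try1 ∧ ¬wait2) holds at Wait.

States satisfying AG (try1 ∧ ¬wait2): ∅.
States satisfying EF AG (try1 ∧ ¬wait2): ∅.
No suitable path/successor from Wait witnesses the formula.
Wait ∉ Sat(EF AG (try1 ∧ ¬wait2)).

No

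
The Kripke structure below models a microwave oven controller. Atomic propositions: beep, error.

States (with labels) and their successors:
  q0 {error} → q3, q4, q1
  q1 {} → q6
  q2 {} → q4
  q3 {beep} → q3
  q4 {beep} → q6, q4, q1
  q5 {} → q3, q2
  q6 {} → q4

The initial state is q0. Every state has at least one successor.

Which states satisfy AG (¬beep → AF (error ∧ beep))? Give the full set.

States satisfying ¬beep → AF (error ∧ beep): {q3, q4}.
States satisfying AG (¬beep → AF (error ∧ beep)): {q3}.

{q3}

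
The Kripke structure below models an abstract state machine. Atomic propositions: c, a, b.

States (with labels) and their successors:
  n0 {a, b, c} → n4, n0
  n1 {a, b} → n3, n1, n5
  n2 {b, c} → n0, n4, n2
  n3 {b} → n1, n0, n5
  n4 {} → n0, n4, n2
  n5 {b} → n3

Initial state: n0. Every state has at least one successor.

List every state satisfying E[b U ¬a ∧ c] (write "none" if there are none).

States satisfying b: {n0, n1, n2, n3, n5}.
States satisfying ¬a ∧ c: {n2}.
States satisfying E[b U ¬a ∧ c]: {n2}.

{n2}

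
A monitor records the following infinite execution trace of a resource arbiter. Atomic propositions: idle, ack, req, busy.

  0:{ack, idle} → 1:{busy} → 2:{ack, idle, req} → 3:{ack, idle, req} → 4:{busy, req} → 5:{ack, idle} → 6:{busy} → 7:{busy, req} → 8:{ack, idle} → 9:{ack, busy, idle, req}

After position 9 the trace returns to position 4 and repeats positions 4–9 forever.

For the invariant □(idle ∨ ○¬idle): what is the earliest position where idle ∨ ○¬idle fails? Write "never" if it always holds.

1

Check idle ∨ ○¬idle at each position in order: 0 ✓.
At position 1 the labels are {busy} and the next position 2 has {ack, idle, req}, so idle ∨ ○¬idle is false there. This is the first violation.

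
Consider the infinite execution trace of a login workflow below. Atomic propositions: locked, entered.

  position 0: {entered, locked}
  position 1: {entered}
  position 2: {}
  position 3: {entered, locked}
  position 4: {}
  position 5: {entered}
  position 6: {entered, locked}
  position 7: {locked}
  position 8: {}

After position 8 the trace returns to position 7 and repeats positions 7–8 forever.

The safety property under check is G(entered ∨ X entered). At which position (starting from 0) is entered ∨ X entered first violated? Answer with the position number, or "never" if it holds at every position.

7

Check entered ∨ X entered at each position in order: 0 ✓, 1 ✓, 2 ✓, 3 ✓, 4 ✓, 5 ✓, 6 ✓.
At position 7 the labels are {locked} and the next position 8 has {}, so entered ∨ X entered is false there. This is the first violation.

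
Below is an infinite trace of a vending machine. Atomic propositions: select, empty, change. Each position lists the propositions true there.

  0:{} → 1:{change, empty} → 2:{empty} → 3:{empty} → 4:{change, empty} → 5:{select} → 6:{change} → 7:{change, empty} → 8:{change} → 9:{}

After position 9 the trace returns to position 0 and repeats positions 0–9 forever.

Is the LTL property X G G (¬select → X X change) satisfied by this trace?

The position after 0 is 1; G G (¬select → X X change) is false there.

Does not hold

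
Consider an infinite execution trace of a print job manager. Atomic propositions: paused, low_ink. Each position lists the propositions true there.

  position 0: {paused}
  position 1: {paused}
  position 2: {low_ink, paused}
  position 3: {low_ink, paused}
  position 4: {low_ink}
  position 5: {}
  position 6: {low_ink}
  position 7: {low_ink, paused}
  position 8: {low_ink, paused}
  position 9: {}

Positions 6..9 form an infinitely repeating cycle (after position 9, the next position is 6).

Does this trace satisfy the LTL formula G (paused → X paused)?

Violated

paused → X paused must hold at every position from 0 onward. It fails at position 3, so G (paused → X paused) is false.
Positions where paused holds: 0, 1, 2, 3, 7, 8.
Check X paused at each: 0→ok, 1→ok, 2→ok, 3→fails, 7→ok, 8→fails.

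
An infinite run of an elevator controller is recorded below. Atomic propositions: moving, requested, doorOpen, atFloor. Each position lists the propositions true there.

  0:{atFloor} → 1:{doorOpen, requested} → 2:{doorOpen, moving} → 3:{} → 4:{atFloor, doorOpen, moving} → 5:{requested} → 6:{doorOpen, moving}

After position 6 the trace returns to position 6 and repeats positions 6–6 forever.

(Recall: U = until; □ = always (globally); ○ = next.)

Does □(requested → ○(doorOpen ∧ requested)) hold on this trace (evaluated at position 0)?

Does not hold

requested → ○(doorOpen ∧ requested) must hold at every position from 0 onward. It fails at position 1, so □(requested → ○(doorOpen ∧ requested)) is false.
Positions where requested holds: 1, 5.
Check ○(doorOpen ∧ requested) at each: 1→fails, 5→fails.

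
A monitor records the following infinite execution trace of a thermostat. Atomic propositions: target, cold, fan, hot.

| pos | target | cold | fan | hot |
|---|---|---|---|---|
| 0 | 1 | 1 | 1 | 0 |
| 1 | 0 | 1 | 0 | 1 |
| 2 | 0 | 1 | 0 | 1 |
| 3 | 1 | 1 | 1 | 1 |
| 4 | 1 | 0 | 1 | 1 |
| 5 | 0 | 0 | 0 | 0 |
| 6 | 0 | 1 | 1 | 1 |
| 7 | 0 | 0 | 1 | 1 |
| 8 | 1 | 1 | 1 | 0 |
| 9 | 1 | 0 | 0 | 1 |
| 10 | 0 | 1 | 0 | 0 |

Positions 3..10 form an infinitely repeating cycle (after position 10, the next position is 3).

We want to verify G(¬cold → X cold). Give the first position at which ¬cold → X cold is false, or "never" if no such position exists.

Check ¬cold → X cold at each position in order: 0 ✓, 1 ✓, 2 ✓, 3 ✓.
At position 4 the labels are {fan, hot, target} and the next position 5 has {}, so ¬cold → X cold is false there. This is the first violation.

4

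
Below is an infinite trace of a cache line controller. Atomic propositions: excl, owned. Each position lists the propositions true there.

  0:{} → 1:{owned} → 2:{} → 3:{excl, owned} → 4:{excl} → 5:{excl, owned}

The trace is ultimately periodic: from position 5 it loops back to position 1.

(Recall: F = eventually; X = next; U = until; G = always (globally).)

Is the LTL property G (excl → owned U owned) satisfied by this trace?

excl → owned U owned must hold at every position from 0 onward. It fails at position 4, so G (excl → owned U owned) is false.
Positions where excl holds: 3, 4, 5.
Check owned U owned at each: 3→ok, 4→fails, 5→ok.

Violated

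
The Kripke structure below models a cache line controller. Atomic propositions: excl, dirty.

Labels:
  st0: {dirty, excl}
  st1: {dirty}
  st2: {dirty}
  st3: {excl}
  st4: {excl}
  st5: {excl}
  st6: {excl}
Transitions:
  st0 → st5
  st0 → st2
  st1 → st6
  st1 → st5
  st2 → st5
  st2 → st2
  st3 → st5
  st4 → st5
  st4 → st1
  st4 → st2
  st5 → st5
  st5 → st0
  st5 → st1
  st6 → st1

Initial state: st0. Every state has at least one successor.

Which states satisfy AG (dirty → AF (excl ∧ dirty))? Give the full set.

States satisfying dirty → AF (excl ∧ dirty): {st0, st3, st4, st5, st6}.
States satisfying AG (dirty → AF (excl ∧ dirty)): ∅.

none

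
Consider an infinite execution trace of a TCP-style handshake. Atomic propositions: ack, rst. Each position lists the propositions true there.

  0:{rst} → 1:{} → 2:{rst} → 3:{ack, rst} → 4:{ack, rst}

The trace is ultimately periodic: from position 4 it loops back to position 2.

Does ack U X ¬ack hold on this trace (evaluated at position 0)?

Walking from position 0: X ¬ack first holds at position 0, and ack holds at every earlier position along the way, so ack U X ¬ack holds.

Yes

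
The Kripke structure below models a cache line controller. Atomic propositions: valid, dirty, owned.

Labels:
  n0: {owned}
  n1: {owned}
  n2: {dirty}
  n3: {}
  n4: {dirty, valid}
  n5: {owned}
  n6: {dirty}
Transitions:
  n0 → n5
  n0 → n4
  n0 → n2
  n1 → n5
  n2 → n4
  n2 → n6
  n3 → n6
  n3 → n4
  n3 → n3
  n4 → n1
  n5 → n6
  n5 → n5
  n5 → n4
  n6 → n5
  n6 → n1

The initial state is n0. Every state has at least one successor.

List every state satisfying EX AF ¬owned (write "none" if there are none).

{n0, n2, n3, n5}

States satisfying AF ¬owned: {n2, n3, n4, n6}.
States satisfying EX AF ¬owned: {n0, n2, n3, n5}.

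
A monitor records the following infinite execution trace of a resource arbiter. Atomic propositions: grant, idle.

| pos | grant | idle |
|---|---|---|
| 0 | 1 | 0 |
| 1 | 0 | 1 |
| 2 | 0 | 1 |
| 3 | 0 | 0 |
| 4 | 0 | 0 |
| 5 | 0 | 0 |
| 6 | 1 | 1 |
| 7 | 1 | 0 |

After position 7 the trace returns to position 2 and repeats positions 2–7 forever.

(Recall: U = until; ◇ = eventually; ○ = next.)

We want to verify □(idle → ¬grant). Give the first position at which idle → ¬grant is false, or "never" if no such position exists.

Check idle → ¬grant at each position in order: 0 ✓, 1 ✓, 2 ✓, 3 ✓, 4 ✓, 5 ✓.
At position 6 the labels are {grant, idle}, so idle → ¬grant is false there. This is the first violation.

6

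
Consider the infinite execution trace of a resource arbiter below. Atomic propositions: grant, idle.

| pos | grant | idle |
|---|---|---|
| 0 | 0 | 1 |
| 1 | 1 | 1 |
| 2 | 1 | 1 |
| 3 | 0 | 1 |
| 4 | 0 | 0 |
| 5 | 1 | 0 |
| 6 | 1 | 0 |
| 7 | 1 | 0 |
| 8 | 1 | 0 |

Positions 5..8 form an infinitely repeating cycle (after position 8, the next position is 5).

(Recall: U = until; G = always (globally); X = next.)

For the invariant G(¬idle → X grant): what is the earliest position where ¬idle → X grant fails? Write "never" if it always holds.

never

¬idle → X grant holds at every position 0..8, and those are all the positions the trace ever visits, so the invariant G(¬idle → X grant) is never violated.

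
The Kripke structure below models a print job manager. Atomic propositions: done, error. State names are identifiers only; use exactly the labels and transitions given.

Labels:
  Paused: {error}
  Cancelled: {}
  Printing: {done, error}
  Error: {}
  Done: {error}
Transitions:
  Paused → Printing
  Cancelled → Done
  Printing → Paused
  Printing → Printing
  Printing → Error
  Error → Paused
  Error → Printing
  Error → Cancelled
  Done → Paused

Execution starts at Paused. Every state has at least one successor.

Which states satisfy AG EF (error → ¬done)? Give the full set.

States satisfying EF (error → ¬done): {Paused, Cancelled, Printing, Error, Done}.
States satisfying AG EF (error → ¬done): {Paused, Cancelled, Printing, Error, Done}.

{Paused, Cancelled, Printing, Error, Done}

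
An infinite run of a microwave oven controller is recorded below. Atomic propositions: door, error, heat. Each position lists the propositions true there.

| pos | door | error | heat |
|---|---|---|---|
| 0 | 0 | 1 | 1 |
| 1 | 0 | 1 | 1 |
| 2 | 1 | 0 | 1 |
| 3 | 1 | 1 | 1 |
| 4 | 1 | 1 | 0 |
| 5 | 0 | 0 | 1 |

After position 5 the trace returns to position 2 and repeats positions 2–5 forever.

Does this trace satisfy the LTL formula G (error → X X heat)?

error → X X heat holds at every position 0..5, and those are all positions ever visited, so G (error → X X heat) holds.
Positions where error holds: 0, 1, 3, 4.
Check X X heat at each: 0→ok, 1→ok, 3→ok, 4→ok.

Holds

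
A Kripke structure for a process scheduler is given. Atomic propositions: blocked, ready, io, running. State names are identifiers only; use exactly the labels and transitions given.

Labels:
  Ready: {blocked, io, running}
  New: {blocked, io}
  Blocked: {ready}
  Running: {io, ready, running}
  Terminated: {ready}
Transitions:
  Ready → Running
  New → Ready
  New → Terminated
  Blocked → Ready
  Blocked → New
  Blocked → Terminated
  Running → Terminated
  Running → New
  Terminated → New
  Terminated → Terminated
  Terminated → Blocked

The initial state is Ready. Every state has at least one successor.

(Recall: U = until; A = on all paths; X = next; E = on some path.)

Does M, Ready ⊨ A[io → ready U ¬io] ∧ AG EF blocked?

Does not hold

States satisfying io → ready: {Blocked, Running, Terminated}.
States satisfying ¬io: {Blocked, Terminated}.
States satisfying A[io → ready U ¬io]: {Blocked, Terminated}.
States satisfying EF blocked: {Ready, New, Blocked, Running, Terminated}.
States satisfying AG EF blocked: {Ready, New, Blocked, Running, Terminated}.
States satisfying A[io → ready U ¬io] ∧ AG EF blocked: {Blocked, Terminated}.
Ready ∉ Sat(A[io → ready U ¬io] ∧ AG EF blocked).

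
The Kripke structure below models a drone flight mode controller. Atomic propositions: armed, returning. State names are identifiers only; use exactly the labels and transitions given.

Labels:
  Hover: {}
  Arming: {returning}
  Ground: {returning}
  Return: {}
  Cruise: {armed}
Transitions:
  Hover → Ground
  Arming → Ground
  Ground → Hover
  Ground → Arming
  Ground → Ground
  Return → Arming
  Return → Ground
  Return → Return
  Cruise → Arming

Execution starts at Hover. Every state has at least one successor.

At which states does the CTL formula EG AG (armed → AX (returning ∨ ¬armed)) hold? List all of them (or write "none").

States satisfying AG (armed → AX (returning ∨ ¬armed)): {Hover, Arming, Ground, Return, Cruise}.
States satisfying EG AG (armed → AX (returning ∨ ¬armed)): {Hover, Arming, Ground, Return, Cruise}.

{Hover, Arming, Ground, Return, Cruise}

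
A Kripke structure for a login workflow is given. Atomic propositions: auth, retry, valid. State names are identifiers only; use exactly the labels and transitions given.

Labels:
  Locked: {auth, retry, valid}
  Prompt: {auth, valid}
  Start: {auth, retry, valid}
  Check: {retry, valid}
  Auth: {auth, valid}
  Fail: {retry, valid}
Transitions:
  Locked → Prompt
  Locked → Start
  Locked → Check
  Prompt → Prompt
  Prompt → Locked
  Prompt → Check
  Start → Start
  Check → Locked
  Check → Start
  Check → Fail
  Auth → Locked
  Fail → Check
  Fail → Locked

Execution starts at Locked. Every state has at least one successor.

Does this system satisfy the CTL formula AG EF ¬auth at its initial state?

States satisfying EF ¬auth: {Locked, Prompt, Check, Auth, Fail}.
States satisfying AG EF ¬auth: ∅.
Start is reachable from Locked and violates EF ¬auth, so AG fails at Locked.
Locked ∉ Sat(AG EF ¬auth).

No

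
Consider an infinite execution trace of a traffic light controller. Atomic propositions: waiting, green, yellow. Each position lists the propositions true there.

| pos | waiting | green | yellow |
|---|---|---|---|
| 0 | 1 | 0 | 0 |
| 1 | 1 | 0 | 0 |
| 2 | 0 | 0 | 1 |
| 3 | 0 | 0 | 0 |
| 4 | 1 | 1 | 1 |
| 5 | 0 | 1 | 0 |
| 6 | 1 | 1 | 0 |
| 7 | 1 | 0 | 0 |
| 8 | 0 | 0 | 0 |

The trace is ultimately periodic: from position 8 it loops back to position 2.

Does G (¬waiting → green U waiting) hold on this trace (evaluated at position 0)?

Does not hold

¬waiting → green U waiting must hold at every position from 0 onward. It fails at position 2, so G (¬waiting → green U waiting) is false.
Positions where ¬waiting holds: 2, 3, 5, 8.
Check green U waiting at each: 2→fails, 3→fails, 5→ok, 8→fails.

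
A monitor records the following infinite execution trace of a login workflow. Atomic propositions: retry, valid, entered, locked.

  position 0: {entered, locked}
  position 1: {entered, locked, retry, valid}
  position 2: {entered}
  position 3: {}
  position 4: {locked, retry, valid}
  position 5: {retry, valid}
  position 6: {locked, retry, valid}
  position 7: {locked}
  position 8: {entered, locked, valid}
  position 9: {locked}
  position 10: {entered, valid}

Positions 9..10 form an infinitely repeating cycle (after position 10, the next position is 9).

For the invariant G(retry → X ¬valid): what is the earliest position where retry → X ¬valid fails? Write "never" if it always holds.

4

Check retry → X ¬valid at each position in order: 0 ✓, 1 ✓, 2 ✓, 3 ✓.
At position 4 the labels are {locked, retry, valid} and the next position 5 has {retry, valid}, so retry → X ¬valid is false there. This is the first violation.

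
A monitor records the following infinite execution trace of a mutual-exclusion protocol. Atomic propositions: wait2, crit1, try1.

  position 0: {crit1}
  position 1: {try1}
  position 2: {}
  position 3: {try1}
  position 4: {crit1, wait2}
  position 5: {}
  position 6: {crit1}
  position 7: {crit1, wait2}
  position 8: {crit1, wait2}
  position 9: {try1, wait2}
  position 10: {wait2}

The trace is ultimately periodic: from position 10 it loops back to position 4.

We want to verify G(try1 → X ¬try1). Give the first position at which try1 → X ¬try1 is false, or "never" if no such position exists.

never

try1 → X ¬try1 holds at every position 0..10, and those are all the positions the trace ever visits, so the invariant G(try1 → X ¬try1) is never violated.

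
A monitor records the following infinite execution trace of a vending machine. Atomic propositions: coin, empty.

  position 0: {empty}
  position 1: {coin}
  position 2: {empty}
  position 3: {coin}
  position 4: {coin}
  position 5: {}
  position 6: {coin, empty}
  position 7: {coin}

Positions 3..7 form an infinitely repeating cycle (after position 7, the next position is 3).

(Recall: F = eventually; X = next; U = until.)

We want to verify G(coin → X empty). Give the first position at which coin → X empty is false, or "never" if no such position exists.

Check coin → X empty at each position in order: 0 ✓, 1 ✓, 2 ✓.
At position 3 the labels are {coin} and the next position 4 has {coin}, so coin → X empty is false there. This is the first violation.

3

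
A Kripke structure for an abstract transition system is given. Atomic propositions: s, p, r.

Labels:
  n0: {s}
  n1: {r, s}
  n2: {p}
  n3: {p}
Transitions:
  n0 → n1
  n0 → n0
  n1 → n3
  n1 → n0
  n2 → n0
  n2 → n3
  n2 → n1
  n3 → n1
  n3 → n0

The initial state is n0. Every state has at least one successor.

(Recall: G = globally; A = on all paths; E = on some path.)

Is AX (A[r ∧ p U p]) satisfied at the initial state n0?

No

States satisfying A[r ∧ p U p]: {n2, n3}.
States satisfying AX (A[r ∧ p U p]): ∅.
n0 ∉ Sat(AX (A[r ∧ p U p])).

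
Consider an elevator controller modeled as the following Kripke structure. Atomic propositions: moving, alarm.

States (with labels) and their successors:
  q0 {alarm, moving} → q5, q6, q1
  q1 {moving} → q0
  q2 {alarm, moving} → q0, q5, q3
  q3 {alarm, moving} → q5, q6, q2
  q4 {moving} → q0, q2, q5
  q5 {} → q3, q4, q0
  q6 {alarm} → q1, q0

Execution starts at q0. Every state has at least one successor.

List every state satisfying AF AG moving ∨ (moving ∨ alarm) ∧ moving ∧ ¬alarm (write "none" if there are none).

States satisfying AG moving: ∅.
States satisfying AF AG moving: ∅.
States satisfying moving ∨ alarm: {q0, q1, q2, q3, q4, q6}.
States satisfying ¬alarm: {q1, q4, q5}.
States satisfying moving ∧ ¬alarm: {q1, q4}.
States satisfying (moving ∨ alarm) ∧ moving ∧ ¬alarm: {q1, q4}.
States satisfying AF AG moving ∨ (moving ∨ alarm) ∧ moving ∧ ¬alarm: {q1, q4}.

{q1, q4}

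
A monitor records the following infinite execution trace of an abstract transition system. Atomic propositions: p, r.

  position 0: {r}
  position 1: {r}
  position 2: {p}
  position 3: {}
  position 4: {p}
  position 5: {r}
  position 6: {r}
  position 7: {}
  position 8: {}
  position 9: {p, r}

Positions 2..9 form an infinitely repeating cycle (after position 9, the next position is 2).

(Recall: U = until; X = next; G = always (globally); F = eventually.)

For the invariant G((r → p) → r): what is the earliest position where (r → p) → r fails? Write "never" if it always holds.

Check (r → p) → r at each position in order: 0 ✓, 1 ✓.
At position 2 the labels are {p}, so (r → p) → r is false there. This is the first violation.

2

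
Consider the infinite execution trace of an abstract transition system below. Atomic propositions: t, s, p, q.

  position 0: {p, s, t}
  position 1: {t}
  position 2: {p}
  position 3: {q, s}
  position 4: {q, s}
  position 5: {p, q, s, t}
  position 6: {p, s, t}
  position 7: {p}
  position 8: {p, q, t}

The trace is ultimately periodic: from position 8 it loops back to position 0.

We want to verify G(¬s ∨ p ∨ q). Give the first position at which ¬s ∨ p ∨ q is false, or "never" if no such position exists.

never

¬s ∨ p ∨ q holds at every position 0..8, and those are all the positions the trace ever visits, so the invariant G(¬s ∨ p ∨ q) is never violated.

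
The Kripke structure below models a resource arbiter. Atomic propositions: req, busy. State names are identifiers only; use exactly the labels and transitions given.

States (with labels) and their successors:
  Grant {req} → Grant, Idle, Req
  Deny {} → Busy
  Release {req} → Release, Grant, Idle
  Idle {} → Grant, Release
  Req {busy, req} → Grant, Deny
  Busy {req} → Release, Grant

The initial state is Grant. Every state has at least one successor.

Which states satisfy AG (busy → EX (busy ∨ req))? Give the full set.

States satisfying busy → EX (busy ∨ req): {Grant, Deny, Release, Idle, Req, Busy}.
States satisfying AG (busy → EX (busy ∨ req)): {Grant, Deny, Release, Idle, Req, Busy}.

{Grant, Deny, Release, Idle, Req, Busy}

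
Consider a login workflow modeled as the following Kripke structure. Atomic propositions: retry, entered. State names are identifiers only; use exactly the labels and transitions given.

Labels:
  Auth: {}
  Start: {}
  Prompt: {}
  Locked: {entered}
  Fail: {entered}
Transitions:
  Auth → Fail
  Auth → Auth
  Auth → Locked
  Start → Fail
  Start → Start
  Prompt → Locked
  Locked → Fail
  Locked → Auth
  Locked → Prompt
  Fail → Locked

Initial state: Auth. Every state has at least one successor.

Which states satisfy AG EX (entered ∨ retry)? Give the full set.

States satisfying EX (entered ∨ retry): {Auth, Start, Prompt, Locked, Fail}.
States satisfying AG EX (entered ∨ retry): {Auth, Start, Prompt, Locked, Fail}.

{Auth, Start, Prompt, Locked, Fail}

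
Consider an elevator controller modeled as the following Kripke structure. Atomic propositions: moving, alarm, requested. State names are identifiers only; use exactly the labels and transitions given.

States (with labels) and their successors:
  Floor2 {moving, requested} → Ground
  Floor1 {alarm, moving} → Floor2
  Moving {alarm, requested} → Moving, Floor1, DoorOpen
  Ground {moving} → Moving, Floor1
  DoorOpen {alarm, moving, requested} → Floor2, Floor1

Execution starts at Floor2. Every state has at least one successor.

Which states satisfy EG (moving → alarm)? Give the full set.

{Moving}

States satisfying moving → alarm: {Floor1, Moving, DoorOpen}.
States satisfying EG (moving → alarm): {Moving}.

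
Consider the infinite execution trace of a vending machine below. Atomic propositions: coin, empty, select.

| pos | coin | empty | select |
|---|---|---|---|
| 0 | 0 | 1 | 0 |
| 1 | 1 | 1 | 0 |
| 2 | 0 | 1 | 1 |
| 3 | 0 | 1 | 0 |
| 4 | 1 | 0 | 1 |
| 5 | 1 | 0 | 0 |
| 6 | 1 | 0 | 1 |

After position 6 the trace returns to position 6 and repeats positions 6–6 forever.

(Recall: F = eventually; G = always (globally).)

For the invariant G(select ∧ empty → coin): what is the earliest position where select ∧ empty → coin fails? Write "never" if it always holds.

2

Check select ∧ empty → coin at each position in order: 0 ✓, 1 ✓.
At position 2 the labels are {empty, select}, so select ∧ empty → coin is false there. This is the first violation.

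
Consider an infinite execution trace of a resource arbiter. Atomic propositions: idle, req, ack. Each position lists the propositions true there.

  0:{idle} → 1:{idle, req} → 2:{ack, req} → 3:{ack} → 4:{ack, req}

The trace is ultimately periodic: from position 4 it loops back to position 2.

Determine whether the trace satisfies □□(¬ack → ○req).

□(¬ack → ○req) holds at every position 0..4, and those are all positions ever visited, so □□(¬ack → ○req) holds.

Yes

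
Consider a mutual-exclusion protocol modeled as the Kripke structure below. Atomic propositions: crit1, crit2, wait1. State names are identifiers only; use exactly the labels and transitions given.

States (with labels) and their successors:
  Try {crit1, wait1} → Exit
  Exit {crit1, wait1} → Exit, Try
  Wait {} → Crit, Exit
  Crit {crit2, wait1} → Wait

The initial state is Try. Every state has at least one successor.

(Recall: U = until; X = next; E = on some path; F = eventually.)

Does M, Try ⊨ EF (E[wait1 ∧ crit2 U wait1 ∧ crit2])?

States satisfying E[wait1 ∧ crit2 U wait1 ∧ crit2]: {Crit}.
States satisfying EF (E[wait1 ∧ crit2 U wait1 ∧ crit2]): {Wait, Crit}.
No suitable path/successor from Try witnesses the formula.
Try ∉ Sat(EF (E[wait1 ∧ crit2 U wait1 ∧ crit2])).

No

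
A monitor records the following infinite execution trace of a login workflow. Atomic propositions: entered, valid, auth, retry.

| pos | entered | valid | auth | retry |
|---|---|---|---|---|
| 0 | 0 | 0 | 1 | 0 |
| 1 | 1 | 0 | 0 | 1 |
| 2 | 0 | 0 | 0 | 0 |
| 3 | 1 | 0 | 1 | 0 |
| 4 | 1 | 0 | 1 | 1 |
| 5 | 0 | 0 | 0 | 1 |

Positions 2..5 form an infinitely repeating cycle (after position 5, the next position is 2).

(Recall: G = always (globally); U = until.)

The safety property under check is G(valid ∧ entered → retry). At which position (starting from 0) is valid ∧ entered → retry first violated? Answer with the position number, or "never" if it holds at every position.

valid ∧ entered → retry holds at every position 0..5, and those are all the positions the trace ever visits, so the invariant G(valid ∧ entered → retry) is never violated.

never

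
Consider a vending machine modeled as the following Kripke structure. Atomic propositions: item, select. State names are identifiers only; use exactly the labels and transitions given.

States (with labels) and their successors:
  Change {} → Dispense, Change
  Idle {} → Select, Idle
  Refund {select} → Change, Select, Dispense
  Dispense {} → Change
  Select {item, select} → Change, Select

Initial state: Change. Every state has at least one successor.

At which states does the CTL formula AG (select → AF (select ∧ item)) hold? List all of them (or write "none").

{Change, Idle, Dispense, Select}

States satisfying select → AF (select ∧ item): {Change, Idle, Dispense, Select}.
States satisfying AG (select → AF (select ∧ item)): {Change, Idle, Dispense, Select}.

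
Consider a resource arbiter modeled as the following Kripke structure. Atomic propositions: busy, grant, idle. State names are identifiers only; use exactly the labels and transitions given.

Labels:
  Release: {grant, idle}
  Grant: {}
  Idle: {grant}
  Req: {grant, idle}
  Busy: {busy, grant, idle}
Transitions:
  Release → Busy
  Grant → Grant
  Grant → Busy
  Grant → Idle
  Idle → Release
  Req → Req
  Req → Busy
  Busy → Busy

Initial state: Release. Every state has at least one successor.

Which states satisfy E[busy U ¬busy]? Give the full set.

{Release, Grant, Idle, Req}

States satisfying busy: {Busy}.
States satisfying ¬busy: {Release, Grant, Idle, Req}.
States satisfying E[busy U ¬busy]: {Release, Grant, Idle, Req}.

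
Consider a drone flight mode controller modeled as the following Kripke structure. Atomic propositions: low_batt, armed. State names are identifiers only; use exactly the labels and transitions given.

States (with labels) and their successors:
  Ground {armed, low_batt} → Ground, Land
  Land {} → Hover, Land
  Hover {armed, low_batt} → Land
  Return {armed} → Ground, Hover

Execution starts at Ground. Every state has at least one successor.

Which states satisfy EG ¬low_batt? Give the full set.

States satisfying ¬low_batt: {Land, Return}.
States satisfying EG ¬low_batt: {Land}.

{Land}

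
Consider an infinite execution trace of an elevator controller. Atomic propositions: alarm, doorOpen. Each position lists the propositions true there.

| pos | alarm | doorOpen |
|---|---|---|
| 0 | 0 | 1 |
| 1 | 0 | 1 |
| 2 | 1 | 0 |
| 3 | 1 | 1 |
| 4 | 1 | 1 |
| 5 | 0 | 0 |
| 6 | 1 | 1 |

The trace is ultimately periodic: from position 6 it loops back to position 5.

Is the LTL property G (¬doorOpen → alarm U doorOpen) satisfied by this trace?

¬doorOpen → alarm U doorOpen must hold at every position from 0 onward. It fails at position 5, so G (¬doorOpen → alarm U doorOpen) is false.
Positions where ¬doorOpen holds: 2, 5.
Check alarm U doorOpen at each: 2→ok, 5→fails.

Does not hold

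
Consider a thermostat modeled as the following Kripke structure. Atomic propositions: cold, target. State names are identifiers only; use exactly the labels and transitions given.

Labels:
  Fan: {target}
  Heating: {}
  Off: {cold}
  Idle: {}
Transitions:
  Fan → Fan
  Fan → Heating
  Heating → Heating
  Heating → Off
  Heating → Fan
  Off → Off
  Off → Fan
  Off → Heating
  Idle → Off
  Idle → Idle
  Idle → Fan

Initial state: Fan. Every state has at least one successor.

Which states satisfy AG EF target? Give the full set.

States satisfying EF target: {Fan, Heating, Off, Idle}.
States satisfying AG EF target: {Fan, Heating, Off, Idle}.

{Fan, Heating, Off, Idle}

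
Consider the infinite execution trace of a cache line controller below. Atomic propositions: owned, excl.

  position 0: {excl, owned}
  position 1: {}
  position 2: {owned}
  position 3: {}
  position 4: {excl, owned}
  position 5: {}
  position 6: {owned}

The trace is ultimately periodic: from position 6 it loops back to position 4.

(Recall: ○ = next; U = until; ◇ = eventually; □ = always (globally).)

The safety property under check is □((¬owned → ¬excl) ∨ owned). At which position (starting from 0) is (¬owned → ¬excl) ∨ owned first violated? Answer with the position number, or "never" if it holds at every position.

never

(¬owned → ¬excl) ∨ owned holds at every position 0..6, and those are all the positions the trace ever visits, so the invariant □((¬owned → ¬excl) ∨ owned) is never violated.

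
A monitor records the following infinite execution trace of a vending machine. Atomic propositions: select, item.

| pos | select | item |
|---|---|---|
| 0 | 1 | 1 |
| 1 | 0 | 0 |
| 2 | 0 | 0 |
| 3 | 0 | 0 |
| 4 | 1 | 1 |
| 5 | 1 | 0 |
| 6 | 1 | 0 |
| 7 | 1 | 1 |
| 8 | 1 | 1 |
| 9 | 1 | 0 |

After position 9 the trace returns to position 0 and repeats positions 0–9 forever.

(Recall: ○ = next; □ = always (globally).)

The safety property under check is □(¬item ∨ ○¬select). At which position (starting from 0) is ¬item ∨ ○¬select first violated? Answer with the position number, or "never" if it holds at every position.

Check ¬item ∨ ○¬select at each position in order: 0 ✓, 1 ✓, 2 ✓, 3 ✓.
At position 4 the labels are {item, select} and the next position 5 has {select}, so ¬item ∨ ○¬select is false there. This is the first violation.

4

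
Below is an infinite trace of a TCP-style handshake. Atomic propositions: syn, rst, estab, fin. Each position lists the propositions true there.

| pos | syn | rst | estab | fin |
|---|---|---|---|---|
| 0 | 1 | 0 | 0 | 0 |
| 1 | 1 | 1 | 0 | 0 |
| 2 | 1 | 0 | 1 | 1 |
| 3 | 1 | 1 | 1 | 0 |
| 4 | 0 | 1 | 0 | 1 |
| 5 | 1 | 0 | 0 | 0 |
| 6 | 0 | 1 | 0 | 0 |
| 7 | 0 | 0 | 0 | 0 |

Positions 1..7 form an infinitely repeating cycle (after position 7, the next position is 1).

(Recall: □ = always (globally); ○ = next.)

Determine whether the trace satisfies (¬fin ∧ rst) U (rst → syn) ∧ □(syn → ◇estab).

Walking from position 0: rst → syn first holds at position 0, and ¬fin ∧ rst holds at every earlier position along the way, so (¬fin ∧ rst) U (rst → syn) holds.
syn → ◇estab holds at every position 0..7, and those are all positions ever visited, so □(syn → ◇estab) holds.
Positions where syn holds: 0, 1, 2, 3, 5.
Check ◇estab at each: 0→ok, 1→ok, 2→ok, 3→ok, 5→ok.
At position 0: (¬fin ∧ rst) U (rst → syn) is true; □(syn → ◇estab) is true; so (¬fin ∧ rst) U (rst → syn) ∧ □(syn → ◇estab) is true.

Satisfied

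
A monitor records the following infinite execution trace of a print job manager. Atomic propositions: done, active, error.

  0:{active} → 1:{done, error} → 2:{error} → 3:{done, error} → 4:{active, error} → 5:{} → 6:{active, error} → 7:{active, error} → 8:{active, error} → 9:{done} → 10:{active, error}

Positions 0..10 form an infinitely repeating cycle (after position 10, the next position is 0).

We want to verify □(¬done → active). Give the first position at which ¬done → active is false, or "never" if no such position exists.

2

Check ¬done → active at each position in order: 0 ✓, 1 ✓.
At position 2 the labels are {error}, so ¬done → active is false there. This is the first violation.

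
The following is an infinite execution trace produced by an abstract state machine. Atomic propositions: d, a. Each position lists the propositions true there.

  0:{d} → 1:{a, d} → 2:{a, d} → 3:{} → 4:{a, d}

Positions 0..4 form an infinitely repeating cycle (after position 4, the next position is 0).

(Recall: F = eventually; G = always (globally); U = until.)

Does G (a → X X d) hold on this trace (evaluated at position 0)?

No

a → X X d must hold at every position from 0 onward. It fails at position 1, so G (a → X X d) is false.
Positions where a holds: 1, 2, 4.
Check X X d at each: 1→fails, 2→ok, 4→ok.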